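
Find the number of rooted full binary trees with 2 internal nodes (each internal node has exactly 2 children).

This is counted by the nth Catalan number C_n. Here n = 2.
C_n = (2n)!/(n!(n+1)!), so C_{2} = 4!/(2! x 3!) = C(4,2)/3 = 6/3.

Final answer: C_{2} = 2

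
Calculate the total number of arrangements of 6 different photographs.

The number of ways to arrange 6 distinct objects is 6!.

Final answer: 6! = 720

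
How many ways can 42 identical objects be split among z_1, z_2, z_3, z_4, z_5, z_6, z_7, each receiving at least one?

Substitute z'_i = z_i - 1 (so z'_i >= 0). Then sum z'_i = 42 - 7 = 35.
Stars and bars: C(35+7-1, 7-1) = C(41,6).

Final answer: C(41,6) = 4496388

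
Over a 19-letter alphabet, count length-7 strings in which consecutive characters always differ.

Let g(n) count such strings. g(1) = 19, and each valid string of length n-1 extends in 18 ways (any symbol but the last), so g(n) = 18 g(n-1).
Total: g(7) = 19 x 18^6.

Final answer: 19 x 18^{6} = 646232256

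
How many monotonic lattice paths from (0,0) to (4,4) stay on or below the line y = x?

Total monotonic paths to (4,4): C(8,4) = 70.
By the reflection principle, paths that go above the diagonal number C(8,5) = 56.
Valid Dyck paths: 70 - 56.
(Check: C(8,4) - C(8,5) = C(8,4)/5, the Catalan number C_{4}.)

Final answer: C_{4} = 14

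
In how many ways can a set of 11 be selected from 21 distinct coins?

C(21,11) = 21!/(11! x 10!).

Final answer: \binom{21}{11} = 352716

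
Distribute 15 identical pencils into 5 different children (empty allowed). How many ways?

Stars and bars: C(n+k-1, k-1) = C(19,4).

Final answer: C(19,4) = 3876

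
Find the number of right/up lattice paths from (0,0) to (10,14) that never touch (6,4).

Total paths to (10,14): C(24,14) = 1961256.
Paths through (6,4): C(10,4) x C(14,10) = 210210.
Avoiding (6,4): 1961256 - 210210.

Final answer: 1751046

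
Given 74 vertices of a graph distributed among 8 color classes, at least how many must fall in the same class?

By pigeonhole with 74 objects and 8 categories: ceiling(74/8).

Final answer: 10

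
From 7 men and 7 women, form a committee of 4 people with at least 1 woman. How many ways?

Sum over valid woman counts:
C(7,1)C(7,3) = 245
C(7,2)C(7,2) = 441
C(7,3)C(7,1) = 245
C(7,4)C(7,0) = 35
Total: 245 + 441 + 245 + 35.

Final answer: 966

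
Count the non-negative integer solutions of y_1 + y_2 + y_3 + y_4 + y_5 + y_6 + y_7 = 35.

Stars and bars with 35 stars and 6 bars:
C(35+7-1, 7-1) = C(41,6).

Final answer: C(41,6) = 4496388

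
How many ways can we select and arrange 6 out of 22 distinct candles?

P(22,6) = 22!/(22-6)! = 22!/16!.

Final answer: P(22,6) = 53721360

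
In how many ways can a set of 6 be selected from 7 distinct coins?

C(7,6) = 7!/(6! x (7-6)!).

Final answer: C(7,6) = 7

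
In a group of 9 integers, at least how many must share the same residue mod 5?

There are 5 possible values for residue mod 5. With 9 integers and 5 categories, by pigeonhole: ceiling(9/5).

Final answer: 2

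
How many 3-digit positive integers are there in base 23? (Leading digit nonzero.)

These are the integers in [23^2, 23^3), so the count is 23^3 - 23^2 = 22 x 23^2.

Final answer: 11638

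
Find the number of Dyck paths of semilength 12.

Total monotonic paths to (12,12): C(24,12) = 2704156.
Paths that cross above y=x (reflection bijection): C(24,13) = 2496144.
Valid Dyck paths: 2704156 - 2496144.
(This is the Catalan number C_{12}.)

Final answer: C_{12} = 208012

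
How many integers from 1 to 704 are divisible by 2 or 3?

Multiples of 2: 352. Multiples of 3: 234. Of both (lcm=6): 117.
By inclusion-exclusion: 352 + 234 - 117.

Final answer: 469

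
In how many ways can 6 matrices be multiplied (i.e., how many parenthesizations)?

The structures are counted by the Catalan number C_n. Here n = 6 - 1 = 5.
Using C_0 = 1 and C_(k+1) = C_k x 2(2k+1)/(k+2), build up term by term: C_1=1, C_2=2, C_3=5, C_4=14, C_5=42.

Final answer: C_{5} = 42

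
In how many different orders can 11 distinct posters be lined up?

The number of ways to arrange 11 distinct objects is 11!.

Final answer: 11! = 39916800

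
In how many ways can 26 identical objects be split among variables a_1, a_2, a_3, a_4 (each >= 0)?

Stars and bars with 26 stars and 3 bars:
C(26+4-1, 4-1) = C(29,3).

Final answer: C(29,3) = 3654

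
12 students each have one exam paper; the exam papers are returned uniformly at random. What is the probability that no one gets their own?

D(n) = (n-1)(D(n-1) + D(n-2)), D(0)=1, D(1)=0.
Building up: D(2)=1, D(3)=2, D(4)=9, D(5)=44, D(6)=265, D(7)=1854, D(8)=14833, D(9)=133496, D(10)=1334961, D(11)=14684570, D(12)=176214841.
Total arrangements: 12! = 479001600.
Probability = D(12)/12! = 16019531/43545600.

Final answer: D(12)/12! = 176214841/479001600 = 0.367879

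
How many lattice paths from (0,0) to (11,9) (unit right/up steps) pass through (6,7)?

Paths (0,0)->(6,7): C(13,7) = 1716.
Paths (6,7)->(11,9): C(7,2) = 21.
By multiplication principle: 1716 x 21.

Final answer: 36036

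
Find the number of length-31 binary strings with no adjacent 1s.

Let a(n) count valid strings. If the last bit is 0 the prefix is any valid string of length n-1; if it is 1 the string must end in 01 with a valid prefix of length n-2. So a(n) = a(n-1) + a(n-2), a(1)=2, a(2)=3.
Building up term by term: a(1)=2, a(2)=3, a(3)=5, a(4)=8, a(5)=13, a(6)=21, a(7)=34, a(8)=55, a(9)=89, a(10)=144, a(11)=233, a(12)=377, a(13)=610, a(14)=987, a(15)=1597, a(16)=2584, a(17)=4181, a(18)=6765, a(19)=10946, a(20)=17711, a(21)=28657, a(22)=46368, a(23)=75025, a(24)=121393, a(25)=196418, a(26)=317811, a(27)=514229, a(28)=832040, a(29)=1346269, a(30)=2178309, a(31)=3524578.

Final answer: 3524578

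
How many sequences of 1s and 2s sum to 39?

Let f(n) be the number of climbs. Removing the last move (1 or 2 steps) gives f(n) = f(n-1) + f(n-2); base cases f(1)=1, f(2)=2.
Building up term by term: f(1)=1, f(2)=2, f(3)=3, f(4)=5, f(5)=8, f(6)=13, f(7)=21, f(8)=34, f(9)=55, f(10)=89, f(11)=144, f(12)=233, f(13)=377, f(14)=610, f(15)=987, f(16)=1597, f(17)=2584, f(18)=4181, f(19)=6765, f(20)=10946, f(21)=17711, f(22)=28657, f(23)=46368, f(24)=75025, f(25)=121393, f(26)=196418, f(27)=317811, f(28)=514229, f(29)=832040, f(30)=1346269, f(31)=2178309, f(32)=3524578, f(33)=5702887, f(34)=9227465, f(35)=14930352, f(36)=24157817, f(37)=39088169, f(38)=63245986, f(39)=102334155.

Final answer: 102334155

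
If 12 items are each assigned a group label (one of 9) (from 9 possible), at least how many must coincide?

There are 9 possible values for group label (one of 9). With 12 items and 9 categories, by pigeonhole: ceiling(12/9).

Final answer: 2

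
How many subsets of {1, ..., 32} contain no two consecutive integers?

Condition on whether n belongs to the subset: if not, any valid subset of {1, ..., n-1} works (a(n-1)); if so, n-1 is excluded and the rest is a valid subset of {1, ..., n-2} (a(n-2)). Hence a(n) = a(n-1) + a(n-2), a(1)=2, a(2)=3.
Building up term by term: a(1)=2, a(2)=3, a(3)=5, a(4)=8, a(5)=13, a(6)=21, a(7)=34, a(8)=55, a(9)=89, a(10)=144, a(11)=233, a(12)=377, a(13)=610, a(14)=987, a(15)=1597, a(16)=2584, a(17)=4181, a(18)=6765, a(19)=10946, a(20)=17711, a(21)=28657, a(22)=46368, a(23)=75025, a(24)=121393, a(25)=196418, a(26)=317811, a(27)=514229, a(28)=832040, a(29)=1346269, a(30)=2178309, a(31)=3524578, a(32)=5702887.

Final answer: 5702887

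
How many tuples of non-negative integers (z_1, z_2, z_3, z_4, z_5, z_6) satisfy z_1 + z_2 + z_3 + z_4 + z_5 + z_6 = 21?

Stars and bars with 21 stars and 5 bars:
C(21+6-1, 6-1) = C(26,5).

Final answer: C(26,5) = 65780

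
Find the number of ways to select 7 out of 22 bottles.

C(22,7) = 22!/(7! x (22-7)!).

Final answer: C(22,7) = 170544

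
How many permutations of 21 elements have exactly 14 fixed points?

Choose which 14 elements are fixed: C(21,14) = 116280.
Derange the remaining 7 using D(j) = (j-1)(D(j-1) + D(j-2)), D(0)=1, D(1)=0: D(2)=1, D(3)=2, D(4)=9, D(5)=44, D(6)=265, D(7)=1854.
Total: 116280 x 1854.

Final answer: C(21,14) D(7) = 215583120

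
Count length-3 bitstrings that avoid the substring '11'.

A valid string ends in 0 (append to any length-(n-1) valid string) or in 01 (append to any length-(n-2) valid string), so a(n) = a(n-1) + a(n-2) with a(1)=2, a(2)=3.
Computing successive values: a(1)=2, a(2)=3, a(3)=5.

Final answer: 5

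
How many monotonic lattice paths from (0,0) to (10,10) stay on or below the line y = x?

Total monotonic paths to (10,10): C(20,10) = 184756.
A path is bad iff it touches y = x + 1; reflecting its initial segment maps bad paths bijectively onto all paths to (9,11), of which there are C(20,11) = 167960.
Valid Dyck paths: 184756 - 167960.
(Check: C(20,10) - C(20,11) = C(20,10)/11, the Catalan number C_{10}.)

Final answer: C_{10} = 16796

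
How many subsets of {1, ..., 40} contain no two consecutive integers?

Condition on whether n belongs to the subset: if not, any valid subset of {1, ..., n-1} works (a(n-1)); if so, n-1 is excluded and the rest is a valid subset of {1, ..., n-2} (a(n-2)). Hence a(n) = a(n-1) + a(n-2), a(1)=2, a(2)=3.
Iterating the recurrence: a(1)=2, a(2)=3, a(3)=5, a(4)=8, a(5)=13, a(6)=21, a(7)=34, a(8)=55, a(9)=89, a(10)=144, a(11)=233, a(12)=377, a(13)=610, a(14)=987, a(15)=1597, a(16)=2584, a(17)=4181, a(18)=6765, a(19)=10946, a(20)=17711, a(21)=28657, a(22)=46368, a(23)=75025, a(24)=121393, a(25)=196418, a(26)=317811, a(27)=514229, a(28)=832040, a(29)=1346269, a(30)=2178309, a(31)=3524578, a(32)=5702887, a(33)=9227465, a(34)=14930352, a(35)=24157817, a(36)=39088169, a(37)=63245986, a(38)=102334155, a(39)=165580141, a(40)=267914296.

Final answer: 267914296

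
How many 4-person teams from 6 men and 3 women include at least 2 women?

Sum over valid woman counts:
C(3,2)C(6,2) = 45
C(3,3)C(6,1) = 6
Total: 45 + 6.

Final answer: 51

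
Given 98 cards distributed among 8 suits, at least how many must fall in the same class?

By pigeonhole with 98 objects and 8 categories: ceiling(98/8).

Final answer: 13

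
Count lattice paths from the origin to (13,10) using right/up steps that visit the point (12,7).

Paths (0,0)->(12,7): C(19,7) = 50388.
Paths (12,7)->(13,10): C(4,3) = 4.
By multiplication principle: 50388 x 4.

Final answer: 201552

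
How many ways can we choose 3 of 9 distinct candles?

C(9,3) = 9!/(3! x 6!).

Final answer: \binom{9}{3} = 84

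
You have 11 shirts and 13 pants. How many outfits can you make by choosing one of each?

By the multiplication principle: 11 x 13.

Final answer: 143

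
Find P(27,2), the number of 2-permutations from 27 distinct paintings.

P(27,2) = 27!/(27-2)! = 27!/25!.

Final answer: P(27,2) = 702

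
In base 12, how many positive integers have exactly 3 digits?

In base 12, the leading digit has 11 choices (1..11); each of the remaining 2 digits has 12 choices.
Total: 11 x 12^2.

Final answer: 1584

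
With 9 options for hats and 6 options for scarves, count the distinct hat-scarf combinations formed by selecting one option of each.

By the multiplication principle: 9 x 6.

Final answer: 54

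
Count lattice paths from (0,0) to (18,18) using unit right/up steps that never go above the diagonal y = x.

Total monotonic paths to (18,18): C(36,18) = 9075135300.
Reflecting each bad path at its first crossing gives a bijection with paths to (17,19): C(36,19) = 8597496600.
Valid Dyck paths: 9075135300 - 8597496600.
(Check: C(36,18) - C(36,19) = C(36,18)/19, the Catalan number C_{18}.)

Final answer: C_{18} = 477638700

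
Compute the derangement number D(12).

Use the recurrence D(n) = (n-1)(D(n-1) + D(n-2)) with D(0)=1, D(1)=0.
D(2) = 1 x (0 + 1) = 1
D(3) = 2 x (1 + 0) = 2
D(4) = 3 x (2 + 1) = 9
D(5) = 4 x (9 + 2) = 44
D(6) = 5 x (44 + 9) = 265
D(7) = 6 x (265 + 44) = 1854
D(8) = 7 x (1854 + 265) = 14833
D(9) = 8 x (14833 + 1854) = 133496
D(10) = 9 x (133496 + 14833) = 1334961
D(11) = 10 x (1334961 + 133496) = 14684570
D(12) = 11 x (D(11) + D(10)) = 11 x (14684570 + 1334961)

Final answer: D(12) = 176214841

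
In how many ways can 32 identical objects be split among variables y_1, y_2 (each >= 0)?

Stars and bars with 32 stars and 1 bars:
C(32+2-1, 2-1) = C(33,1).

Final answer: C(33,1) = 33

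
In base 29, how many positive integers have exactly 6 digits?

Leading digit: 28 options (nonzero). Other 5 digit(s): 29 options each.
Total: 28 x 29^5.

Final answer: 574312172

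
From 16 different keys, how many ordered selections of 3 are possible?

P(16,3) = 16!/(16-3)! = 16!/13!.

Final answer: P(16,3) = 3360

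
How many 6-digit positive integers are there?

First digit: 9 choices (1-9). Each of the remaining 5 digits: 10 choices.
Total: 9 x 10^5.

Final answer: 900000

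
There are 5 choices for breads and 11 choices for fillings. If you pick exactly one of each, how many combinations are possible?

By the multiplication principle: 5 x 11.

Final answer: 55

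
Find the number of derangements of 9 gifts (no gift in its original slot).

D(n) = (n-1)(D(n-1) + D(n-2)), D(0)=1, D(1)=0.
D(2) = 1 x (0 + 1) = 1
D(3) = 2 x (1 + 0) = 2
D(4) = 3 x (2 + 1) = 9
D(5) = 4 x (9 + 2) = 44
D(6) = 5 x (44 + 9) = 265
D(7) = 6 x (265 + 44) = 1854
D(8) = 7 x (1854 + 265) = 14833
D(9) = 8 x (D(8) + D(7)) = 8 x (14833 + 1854)

Final answer: D(9) = 133496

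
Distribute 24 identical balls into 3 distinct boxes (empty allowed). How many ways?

Stars and bars: C(n+k-1, k-1) = C(26,2).

Final answer: C(26,2) = 325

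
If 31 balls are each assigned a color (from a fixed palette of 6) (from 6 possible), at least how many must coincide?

There are 6 possible values for color (from a fixed palette of 6). With 31 balls and 6 categories, by pigeonhole: ceiling(31/6).

Final answer: 6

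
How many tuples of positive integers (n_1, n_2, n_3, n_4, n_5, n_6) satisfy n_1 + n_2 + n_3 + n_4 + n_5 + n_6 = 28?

Substitute n'_i = n_i - 1 (so n'_i >= 0). Then sum n'_i = 28 - 6 = 22.
Stars and bars: C(22+6-1, 6-1) = C(27,5).

Final answer: C(27,5) = 80730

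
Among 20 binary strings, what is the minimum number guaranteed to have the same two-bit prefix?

There are 4 possible values for two-bit prefix. With 20 binary strings and 4 categories, by pigeonhole: ceiling(20/4).

Final answer: 5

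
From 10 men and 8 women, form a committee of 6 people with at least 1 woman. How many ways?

Sum over valid woman counts:
C(8,1)C(10,5) = 2016
C(8,2)C(10,4) = 5880
C(8,3)C(10,3) = 6720
C(8,4)C(10,2) = 3150
C(8,5)C(10,1) = 560
C(8,6)C(10,0) = 28
Total: 2016 + 5880 + 6720 + 3150 + 560 + 28.

Final answer: 18354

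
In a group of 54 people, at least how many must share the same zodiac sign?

There are 12 possible values for zodiac sign. With 54 people and 12 categories, by pigeonhole: ceiling(54/12).

Final answer: 5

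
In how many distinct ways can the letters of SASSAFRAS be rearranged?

Letters (A:3, F:1, R:1, S:4). Total letters: 9.
Permutations = 9!/(4! x 3!).

Final answer: 2520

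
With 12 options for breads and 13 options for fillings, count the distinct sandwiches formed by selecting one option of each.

By the multiplication principle: 12 x 13.

Final answer: 156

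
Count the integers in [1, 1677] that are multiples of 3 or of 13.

Multiples of 3: 559. Multiples of 13: 129. Of both (lcm=39): 43.
By inclusion-exclusion: 559 + 129 - 43.

Final answer: 645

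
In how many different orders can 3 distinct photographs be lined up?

The number of ways to arrange 3 distinct objects is 3!.

Final answer: 3! = 6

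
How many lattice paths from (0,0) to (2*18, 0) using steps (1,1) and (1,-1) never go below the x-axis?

Total monotonic paths to (18,18): C(36,18) = 9075135300.
Reflecting each bad path at its first crossing gives a bijection with paths to (17,19): C(36,19) = 8597496600.
Valid Dyck paths: 9075135300 - 8597496600.
(Check: C(36,18) - C(36,19) = C(36,18)/19, the Catalan number C_{18}.)

Final answer: C_{18} = 477638700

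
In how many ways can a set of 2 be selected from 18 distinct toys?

C(18,2) = 18!/(2! x (18-2)!).

Final answer: C(18,2) = 153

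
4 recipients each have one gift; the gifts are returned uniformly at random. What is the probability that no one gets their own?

Use the recurrence D(n) = (n-1)(D(n-1) + D(n-2)) with D(0)=1, D(1)=0.
Building up: D(2)=1, D(3)=2, D(4)=9.
Total arrangements: 4! = 24.
Probability = D(4)/4! = 3/8.

Final answer: D(4)/4! = 9/24 = 0.375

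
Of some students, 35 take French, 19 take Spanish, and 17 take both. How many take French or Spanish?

|A union B| = |A| + |B| - |A intersect B| = 35 + 19 - 17.

Final answer: 37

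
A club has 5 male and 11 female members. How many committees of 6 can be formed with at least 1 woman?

Sum over valid woman counts:
C(11,1)C(5,5) = 11
C(11,2)C(5,4) = 275
C(11,3)C(5,3) = 1650
C(11,4)C(5,2) = 3300
C(11,5)C(5,1) = 2310
C(11,6)C(5,0) = 462
Total: 11 + 275 + 1650 + 3300 + 2310 + 462.

Final answer: 8008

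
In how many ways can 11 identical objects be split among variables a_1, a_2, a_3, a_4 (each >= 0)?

Stars and bars with 11 stars and 3 bars:
C(11+4-1, 4-1) = C(14,3).

Final answer: C(14,3) = 364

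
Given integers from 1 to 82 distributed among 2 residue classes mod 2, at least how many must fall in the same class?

By pigeonhole with 82 objects and 2 categories: ceiling(82/2).

Final answer: 41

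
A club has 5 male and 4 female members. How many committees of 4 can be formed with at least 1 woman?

Sum over valid woman counts:
C(4,1)C(5,3) = 40
C(4,2)C(5,2) = 60
C(4,3)C(5,1) = 20
C(4,4)C(5,0) = 1
Total: 40 + 60 + 20 + 1.

Final answer: 121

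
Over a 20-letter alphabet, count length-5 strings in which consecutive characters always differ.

First character: 20 choices. Each subsequent: 19 choices (must differ from the previous one).
Total: 20 x 19^4.

Final answer: 20 x 19^{4} = 2606420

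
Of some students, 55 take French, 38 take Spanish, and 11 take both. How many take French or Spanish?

|A union B| = |A| + |B| - |A intersect B| = 55 + 38 - 11.

Final answer: 82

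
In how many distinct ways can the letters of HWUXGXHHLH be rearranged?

Letters (G:1, H:4, L:1, U:1, W:1, X:2). Total letters: 10.
Permutations = 10!/(4! x 2!).

Final answer: 75600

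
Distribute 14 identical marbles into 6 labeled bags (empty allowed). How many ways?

Stars and bars: C(n+k-1, k-1) = C(19,5).

Final answer: C(19,5) = 11628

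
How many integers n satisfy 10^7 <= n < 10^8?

The leading digit cannot be 0 (9 options); the other 7 digits can be anything (10 options each).
Total: 9 x 10^7.

Final answer: 90000000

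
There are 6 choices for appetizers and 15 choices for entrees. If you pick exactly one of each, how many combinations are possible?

By the multiplication principle: 6 x 15.

Final answer: 90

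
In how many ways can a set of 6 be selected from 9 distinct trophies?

C(9,6) = 9!/(6! x 3!).

Final answer: \binom{9}{6} = 84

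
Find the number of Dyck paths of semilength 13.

Total monotonic paths to (13,13): C(26,13) = 10400600.
Paths that cross above y=x (reflection bijection): C(26,14) = 9657700.
Valid Dyck paths: 10400600 - 9657700.
(Equivalently, C_{13} = C(26,13)/14 = 10400600/14.)

Final answer: C_{13} = 742900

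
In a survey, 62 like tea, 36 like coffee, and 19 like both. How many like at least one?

|A union B| = |A| + |B| - |A intersect B| = 62 + 36 - 19.

Final answer: 79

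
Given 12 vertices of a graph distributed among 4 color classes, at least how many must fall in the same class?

By pigeonhole with 12 objects and 4 categories: ceiling(12/4).

Final answer: 3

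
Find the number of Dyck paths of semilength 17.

Total monotonic paths to (17,17): C(34,17) = 2333606220.
By the reflection principle, paths that go above the diagonal number C(34,18) = 2203961430.
Valid Dyck paths: 2333606220 - 2203961430.
(Equivalently, C_{17} = C(34,17)/18 = 2333606220/18.)

Final answer: C_{17} = 129644790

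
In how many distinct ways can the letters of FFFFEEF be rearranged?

Letters (E:2, F:5). Total letters: 7.
Permutations = 7!/(5! x 2!).

Final answer: 21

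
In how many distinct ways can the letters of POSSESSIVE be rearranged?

Letters (E:2, I:1, O:1, P:1, S:4, V:1). Total letters: 10.
Permutations = 10!/(4! x 2!).

Final answer: 75600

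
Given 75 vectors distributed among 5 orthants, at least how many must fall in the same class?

By pigeonhole with 75 objects and 5 categories: ceiling(75/5).

Final answer: 15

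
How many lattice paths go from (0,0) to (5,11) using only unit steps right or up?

Each path has 5 right steps and 11 up steps in some order (16 steps total).
Choose which 11 of the 16 steps are up: C(16,11).

Final answer: C(16,11) = 4368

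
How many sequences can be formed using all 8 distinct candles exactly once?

The number of ways to arrange 8 distinct objects is 8!.

Final answer: 8! = 40320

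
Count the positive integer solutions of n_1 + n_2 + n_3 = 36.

Substitute n'_i = n_i - 1 (so n'_i >= 0). Then sum n'_i = 36 - 3 = 33.
Stars and bars: C(33+3-1, 3-1) = C(35,2).

Final answer: C(35,2) = 595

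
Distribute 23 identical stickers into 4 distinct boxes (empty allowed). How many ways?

Stars and bars: C(n+k-1, k-1) = C(26,3).

Final answer: C(26,3) = 2600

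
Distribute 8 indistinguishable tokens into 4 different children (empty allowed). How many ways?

Stars and bars: C(n+k-1, k-1) = C(11,3).

Final answer: C(11,3) = 165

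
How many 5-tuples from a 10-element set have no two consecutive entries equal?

First character: 10 choices. Each subsequent: 9 choices (must differ from the previous one).
Total: 10 x 9^4.

Final answer: 10 x 9^{4} = 65610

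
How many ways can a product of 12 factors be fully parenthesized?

The structures are counted by the Catalan number C_n. Here n = 12 - 1 = 11.
C_n = C(2n,n) - C(2n,n+1), so C_{11} = C(22,11) - C(22,12) = 705432 - 646646.

Final answer: C_{11} = 58786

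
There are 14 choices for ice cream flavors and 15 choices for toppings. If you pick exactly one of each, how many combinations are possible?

By the multiplication principle: 14 x 15.

Final answer: 210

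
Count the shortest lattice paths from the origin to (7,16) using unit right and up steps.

Each path has 7 right steps and 16 up steps in some order (23 steps total).
Choose which 16 of the 23 steps are up: C(23,16).

Final answer: C(23,16) = 245157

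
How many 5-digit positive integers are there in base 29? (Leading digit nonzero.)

Leading digit: 28 options (nonzero). Other 4 digit(s): 29 options each.
Total: 28 x 29^4.

Final answer: 19803868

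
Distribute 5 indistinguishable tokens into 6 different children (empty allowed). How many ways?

Stars and bars: C(n+k-1, k-1) = C(10,5).

Final answer: C(10,5) = 252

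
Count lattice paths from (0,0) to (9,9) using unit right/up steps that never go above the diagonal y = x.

Total monotonic paths to (9,9): C(18,9) = 48620.
Paths that cross above y=x (reflection bijection): C(18,10) = 43758.
Valid Dyck paths: 48620 - 43758.
(Check: C(18,9) - C(18,10) = C(18,9)/10, the Catalan number C_{9}.)

Final answer: C_{9} = 4862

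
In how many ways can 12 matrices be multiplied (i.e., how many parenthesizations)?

This is a standard Catalan-number count: the answer is C_n. Here n = 12 - 1 = 11.
C_n = C(2n,n)/(n+1), so C_{11} = C(22,11)/12 = 705432/12.

Final answer: C_{11} = 58786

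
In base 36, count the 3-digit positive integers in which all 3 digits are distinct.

First digit: 35 (nonzero). Second: 35 (not first). Third: 34, etc.
Total: 35 x 35 x 34.

Final answer: 41650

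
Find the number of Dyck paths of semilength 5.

Total monotonic paths to (5,5): C(10,5) = 252.
Reflecting each bad path at its first crossing gives a bijection with paths to (4,6): C(10,6) = 210.
Valid Dyck paths: 252 - 210.
(These counts are the Catalan numbers.)

Final answer: C_{5} = 42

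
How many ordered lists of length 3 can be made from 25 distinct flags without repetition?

P(25,3) = 25!/(25-3)! = 25!/22!.

Final answer: P(25,3) = 13800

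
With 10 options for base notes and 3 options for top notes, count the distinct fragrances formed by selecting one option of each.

By the multiplication principle: 10 x 3.

Final answer: 30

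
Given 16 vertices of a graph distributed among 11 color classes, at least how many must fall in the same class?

By pigeonhole with 16 objects and 11 categories: ceiling(16/11).

Final answer: 2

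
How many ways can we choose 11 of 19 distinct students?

C(19,11) = 19!/(11! x 8!).

Final answer: \binom{19}{11} = 75582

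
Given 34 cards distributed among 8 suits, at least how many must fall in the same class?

By pigeonhole with 34 objects and 8 categories: ceiling(34/8).

Final answer: 5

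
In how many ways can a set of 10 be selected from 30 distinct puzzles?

C(30,10) = 30!/(10! x 20!).

Final answer: \binom{30}{10} = 30045015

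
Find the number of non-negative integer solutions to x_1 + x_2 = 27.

Stars and bars with 27 stars and 1 bars:
C(27+2-1, 2-1) = C(28,1).

Final answer: C(28,1) = 28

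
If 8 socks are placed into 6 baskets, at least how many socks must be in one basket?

By the pigeonhole principle: ceiling(8/6).

Final answer: 2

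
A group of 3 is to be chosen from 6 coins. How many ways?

C(6,3) = 6!/(3! x (6-3)!).

Final answer: C(6,3) = 20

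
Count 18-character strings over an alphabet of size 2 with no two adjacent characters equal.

First character: 2 choices. Each subsequent: 1 choices (must differ from the previous one).
Total: 2 x 1^17.

Final answer: 2 x 1^{17} = 2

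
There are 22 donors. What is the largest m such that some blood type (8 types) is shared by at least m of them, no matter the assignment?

There are 8 possible values for blood type (8 types). With 22 donors and 8 categories, by pigeonhole: ceiling(22/8).

Final answer: 3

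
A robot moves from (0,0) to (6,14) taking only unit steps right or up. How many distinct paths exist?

Each path has 6 right steps and 14 up steps in some order (20 steps total).
Choose which 14 of the 20 steps are up: C(20,14).

Final answer: C(20,14) = 38760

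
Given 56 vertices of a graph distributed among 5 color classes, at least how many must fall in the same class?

By pigeonhole with 56 objects and 5 categories: ceiling(56/5).

Final answer: 12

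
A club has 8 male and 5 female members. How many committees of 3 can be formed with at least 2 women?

Sum over valid woman counts:
C(5,2)C(8,1) = 80
C(5,3)C(8,0) = 10
Total: 80 + 10.

Final answer: 90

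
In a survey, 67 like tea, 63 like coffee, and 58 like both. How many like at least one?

|A union B| = |A| + |B| - |A intersect B| = 67 + 63 - 58.

Final answer: 72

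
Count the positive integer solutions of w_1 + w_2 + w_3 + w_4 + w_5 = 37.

Substitute w'_i = w_i - 1 (so w'_i >= 0). Then sum w'_i = 37 - 5 = 32.
Stars and bars: C(32+5-1, 5-1) = C(36,4).

Final answer: C(36,4) = 58905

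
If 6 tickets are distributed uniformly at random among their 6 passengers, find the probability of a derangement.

Use the recurrence D(n) = (n-1)(D(n-1) + D(n-2)) with D(0)=1, D(1)=0.
Building up: D(2)=1, D(3)=2, D(4)=9, D(5)=44, D(6)=265.
Total arrangements: 6! = 720.
Probability = D(6)/6! = 53/144.

Final answer: D(6)/6! = 265/720 = 0.368056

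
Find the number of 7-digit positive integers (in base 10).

The leading digit cannot be 0 (9 options); the other 6 digits can be anything (10 options each).
Total: 9 x 10^6.

Final answer: 9000000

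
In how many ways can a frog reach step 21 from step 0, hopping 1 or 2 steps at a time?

Let f(n) count the ways. The last step is size 1 or 2, so f(n) = f(n-1) + f(n-2) with f(1)=1, f(2)=2.
Computing successive values: f(1)=1, f(2)=2, f(3)=3, f(4)=5, f(5)=8, f(6)=13, f(7)=21, f(8)=34, f(9)=55, f(10)=89, f(11)=144, f(12)=233, f(13)=377, f(14)=610, f(15)=987, f(16)=1597, f(17)=2584, f(18)=4181, f(19)=6765, f(20)=10946, f(21)=17711.

Final answer: 17711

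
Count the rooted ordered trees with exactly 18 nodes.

This is counted by the nth Catalan number C_n. Here n = 18 - 1 = 17.
Using C_0 = 1 and C_(k+1) = C_k x 2(2k+1)/(k+2), build up term by term: C_1=1, C_2=2, C_3=5, C_4=14, C_5=42, C_6=132, C_7=429, C_8=1430, C_9=4862, C_10=16796, C_11=58786, C_12=208012, C_13=742900, C_14=2674440, C_15=9694845, C_16=35357670, C_17=129644790.

Final answer: C_{17} = 129644790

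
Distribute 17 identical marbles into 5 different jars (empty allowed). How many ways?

Stars and bars: C(n+k-1, k-1) = C(21,4).

Final answer: C(21,4) = 5985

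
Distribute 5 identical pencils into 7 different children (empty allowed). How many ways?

Stars and bars: C(n+k-1, k-1) = C(11,6).

Final answer: C(11,6) = 462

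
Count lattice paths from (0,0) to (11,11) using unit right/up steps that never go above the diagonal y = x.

Total monotonic paths to (11,11): C(22,11) = 705432.
Paths that cross above y=x (reflection bijection): C(22,12) = 646646.
Valid Dyck paths: 705432 - 646646.
(This is the Catalan number C_{11}.)

Final answer: C_{11} = 58786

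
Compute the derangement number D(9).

Use the recurrence D(n) = (n-1)(D(n-1) + D(n-2)) with D(0)=1, D(1)=0.
Building up: D(2)=1, D(3)=2, D(4)=9, D(5)=44, D(6)=265, D(7)=1854, D(8)=14833.
D(9) = 8 x (D(8) + D(7)) = 8 x (14833 + 1854).

Final answer: D(9) = 133496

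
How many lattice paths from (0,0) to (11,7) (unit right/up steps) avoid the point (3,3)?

Total paths to (11,7): C(18,7) = 31824.
Paths through (3,3): C(6,3) x C(12,4) = 9900.
Avoiding (3,3): 31824 - 9900.

Final answer: 21924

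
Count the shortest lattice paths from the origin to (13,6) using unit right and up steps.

Each path has 13 right steps and 6 up steps in some order (19 steps total).
Choose which 6 of the 19 steps are up: C(19,6).

Final answer: C(19,6) = 27132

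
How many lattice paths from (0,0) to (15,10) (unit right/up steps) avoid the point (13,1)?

Total paths to (15,10): C(25,10) = 3268760.
Paths through (13,1): C(14,1) x C(11,9) = 770.
Avoiding (13,1): 3268760 - 770.

Final answer: 3267990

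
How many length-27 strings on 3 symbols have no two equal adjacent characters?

First character: 3 choices. Each subsequent: 2 choices (must differ from the previous one).
Total: 3 x 2^26.

Final answer: 3 x 2^{26} = 201326592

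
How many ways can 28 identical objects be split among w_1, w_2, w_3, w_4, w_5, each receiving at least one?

Substitute w'_i = w_i - 1 (so w'_i >= 0). Then sum w'_i = 28 - 5 = 23.
Stars and bars: C(23+5-1, 5-1) = C(27,4).

Final answer: C(27,4) = 17550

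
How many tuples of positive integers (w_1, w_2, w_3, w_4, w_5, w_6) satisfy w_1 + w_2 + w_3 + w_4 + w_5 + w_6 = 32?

Substitute w'_i = w_i - 1 (so w'_i >= 0). Then sum w'_i = 32 - 6 = 26.
Stars and bars: C(26+6-1, 6-1) = C(31,5).

Final answer: C(31,5) = 169911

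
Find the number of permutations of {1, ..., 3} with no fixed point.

D(n) = (n-1)(D(n-1) + D(n-2)), D(0)=1, D(1)=0.
Building up: D(2)=1.
D(3) = 2 x (D(2) + D(1)) = 2 x (1 + 0).

Final answer: D(3) = 2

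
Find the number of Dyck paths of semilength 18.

Total monotonic paths to (18,18): C(36,18) = 9075135300.
By the reflection principle, paths that go above the diagonal number C(36,19) = 8597496600.
Valid Dyck paths: 9075135300 - 8597496600.
(Check: C(36,18) - C(36,19) = C(36,18)/19, the Catalan number C_{18}.)

Final answer: C_{18} = 477638700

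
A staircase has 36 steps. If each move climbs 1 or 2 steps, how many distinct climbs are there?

Let f(n) be the number of climbs. Removing the last move (1 or 2 steps) gives f(n) = f(n-1) + f(n-2); base cases f(1)=1, f(2)=2.
Iterating the recurrence: f(1)=1, f(2)=2, f(3)=3, f(4)=5, f(5)=8, f(6)=13, f(7)=21, f(8)=34, f(9)=55, f(10)=89, f(11)=144, f(12)=233, f(13)=377, f(14)=610, f(15)=987, f(16)=1597, f(17)=2584, f(18)=4181, f(19)=6765, f(20)=10946, f(21)=17711, f(22)=28657, f(23)=46368, f(24)=75025, f(25)=121393, f(26)=196418, f(27)=317811, f(28)=514229, f(29)=832040, f(30)=1346269, f(31)=2178309, f(32)=3524578, f(33)=5702887, f(34)=9227465, f(35)=14930352, f(36)=24157817.

Final answer: 24157817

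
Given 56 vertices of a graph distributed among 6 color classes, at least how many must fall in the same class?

By pigeonhole with 56 objects and 6 categories: ceiling(56/6).

Final answer: 10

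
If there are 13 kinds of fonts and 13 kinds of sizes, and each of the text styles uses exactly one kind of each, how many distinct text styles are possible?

By the multiplication principle: 13 x 13.

Final answer: 169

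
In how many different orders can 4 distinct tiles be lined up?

The number of ways to arrange 4 distinct objects is 4!.

Final answer: 4! = 24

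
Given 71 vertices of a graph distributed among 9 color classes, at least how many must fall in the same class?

By pigeonhole with 71 objects and 9 categories: ceiling(71/9).

Final answer: 8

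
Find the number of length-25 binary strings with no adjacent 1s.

A valid string ends in 0 (append to any length-(n-1) valid string) or in 01 (append to any length-(n-2) valid string), so a(n) = a(n-1) + a(n-2) with a(1)=2, a(2)=3.
Computing successive values: a(1)=2, a(2)=3, a(3)=5, a(4)=8, a(5)=13, a(6)=21, a(7)=34, a(8)=55, a(9)=89, a(10)=144, a(11)=233, a(12)=377, a(13)=610, a(14)=987, a(15)=1597, a(16)=2584, a(17)=4181, a(18)=6765, a(19)=10946, a(20)=17711, a(21)=28657, a(22)=46368, a(23)=75025, a(24)=121393, a(25)=196418.

Final answer: 196418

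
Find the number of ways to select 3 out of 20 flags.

C(20,3) = 20!/(3! x (20-3)!).

Final answer: C(20,3) = 1140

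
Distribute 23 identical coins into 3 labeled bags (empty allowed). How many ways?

Stars and bars: C(n+k-1, k-1) = C(25,2).

Final answer: C(25,2) = 300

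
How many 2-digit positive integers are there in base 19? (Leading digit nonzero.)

In base 19, the leading digit has 18 choices (1..18); each of the remaining 1 digits has 19 choices.
Total: 18 x 19^1.

Final answer: 342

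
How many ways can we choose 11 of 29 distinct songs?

C(29,11) = 29!/(11! x 18!).

Final answer: \binom{29}{11} = 34597290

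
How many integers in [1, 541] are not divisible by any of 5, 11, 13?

|div by 5|=108, |div by 11|=49, |div by 13|=41.
|div by 5&11|=9, |div by 5&13|=8, |div by 11&13|=3, |div by all|=0.
By inclusion-exclusion, divisible by at least one: 108+49+41-9-8-3+0 = 178.
Not divisible by any: 541 - 178.

Final answer: 363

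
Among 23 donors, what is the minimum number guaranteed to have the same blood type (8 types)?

There are 8 possible values for blood type (8 types). With 23 donors and 8 categories, by pigeonhole: ceiling(23/8).

Final answer: 3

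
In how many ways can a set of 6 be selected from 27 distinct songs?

C(27,6) = 27!/(6! x 21!).

Final answer: \binom{27}{6} = 296010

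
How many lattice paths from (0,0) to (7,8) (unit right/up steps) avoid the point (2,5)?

Total paths to (7,8): C(15,8) = 6435.
Paths through (2,5): C(7,5) x C(8,3) = 1176.
Avoiding (2,5): 6435 - 1176.

Final answer: 5259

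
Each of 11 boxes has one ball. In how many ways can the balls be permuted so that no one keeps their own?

D(n) = (n-1)(D(n-1) + D(n-2)), D(0)=1, D(1)=0.
D(2) = 1 x (0 + 1) = 1
D(3) = 2 x (1 + 0) = 2
D(4) = 3 x (2 + 1) = 9
D(5) = 4 x (9 + 2) = 44
D(6) = 5 x (44 + 9) = 265
D(7) = 6 x (265 + 44) = 1854
D(8) = 7 x (1854 + 265) = 14833
D(9) = 8 x (14833 + 1854) = 133496
D(10) = 9 x (133496 + 14833) = 1334961
D(11) = 10 x (D(10) + D(9)) = 10 x (1334961 + 133496)

Final answer: D(11) = 14684570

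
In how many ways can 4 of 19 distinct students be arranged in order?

P(19,4) = 19!/(19-4)! = 19!/15!.

Final answer: P(19,4) = 93024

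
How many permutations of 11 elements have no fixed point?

Derangements satisfy D(n) = (n-1)(D(n-1) + D(n-2)), starting from D(0)=1, D(1)=0.
Building up: D(2)=1, D(3)=2, D(4)=9, D(5)=44, D(6)=265, D(7)=1854, D(8)=14833, D(9)=133496, D(10)=1334961.
D(11) = 10 x (D(10) + D(9)) = 10 x (1334961 + 133496).

Final answer: D(11) = 14684570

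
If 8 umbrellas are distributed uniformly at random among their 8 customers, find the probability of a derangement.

Use the recurrence D(n) = (n-1)(D(n-1) + D(n-2)) with D(0)=1, D(1)=0.
Building up: D(2)=1, D(3)=2, D(4)=9, D(5)=44, D(6)=265, D(7)=1854, D(8)=14833.
Total arrangements: 8! = 40320.
Probability = D(8)/8! = 2119/5760.

Final answer: D(8)/8! = 14833/40320 = 0.367882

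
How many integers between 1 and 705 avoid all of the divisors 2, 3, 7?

|div by 2|=352, |div by 3|=235, |div by 7|=100.
|div by 2&3|=117, |div by 2&7|=50, |div by 3&7|=33, |div by all|=16.
By inclusion-exclusion, divisible by at least one: 352+235+100-117-50-33+16 = 503.
Not divisible by any: 705 - 503.

Final answer: 202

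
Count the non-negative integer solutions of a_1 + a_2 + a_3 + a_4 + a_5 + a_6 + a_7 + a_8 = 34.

Stars and bars with 34 stars and 7 bars:
C(34+8-1, 8-1) = C(41,7).

Final answer: C(41,7) = 22481940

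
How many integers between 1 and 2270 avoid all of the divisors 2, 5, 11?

|div by 2|=1135, |div by 5|=454, |div by 11|=206.
|div by 2&5|=227, |div by 2&11|=103, |div by 5&11|=41, |div by all|=20.
By inclusion-exclusion, divisible by at least one: 1135+454+206-227-103-41+20 = 1444.
Not divisible by any: 2270 - 1444.

Final answer: 826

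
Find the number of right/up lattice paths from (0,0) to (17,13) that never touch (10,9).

Total paths to (17,13): C(30,13) = 119759850.
Paths through (10,9): C(19,9) x C(11,4) = 30484740.
Avoiding (10,9): 119759850 - 30484740.

Final answer: 89275110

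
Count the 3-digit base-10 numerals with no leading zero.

In base 10, the leading digit has 9 choices (1..9); each of the remaining 2 digits has 10 choices.
Total: 9 x 10^2.

Final answer: 900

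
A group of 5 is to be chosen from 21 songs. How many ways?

C(21,5) = 21!/(5! x (21-5)!).

Final answer: C(21,5) = 20349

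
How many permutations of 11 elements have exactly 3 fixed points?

Choose which 3 elements are fixed: C(11,3) = 165.
Derange the remaining 8 using D(j) = (j-1)(D(j-1) + D(j-2)), D(0)=1, D(1)=0: D(2)=1, D(3)=2, D(4)=9, D(5)=44, D(6)=265, D(7)=1854, D(8)=14833.
Total: 165 x 14833.

Final answer: C(11,3) D(8) = 2447445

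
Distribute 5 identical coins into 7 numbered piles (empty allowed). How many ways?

Stars and bars: C(n+k-1, k-1) = C(11,6).

Final answer: C(11,6) = 462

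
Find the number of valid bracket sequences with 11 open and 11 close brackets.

This is counted by the nth Catalan number C_n. Here n = 11 (pairs).
C_n = C(2n,n) - C(2n,n+1), so C_{11} = C(22,11) - C(22,12) = 705432 - 646646.

Final answer: C_{11} = 58786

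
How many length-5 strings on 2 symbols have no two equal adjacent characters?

First character: 2 choices. Each subsequent: 1 choices (must differ from the previous one).
Total: 2 x 1^4.

Final answer: 2 x 1^{4} = 2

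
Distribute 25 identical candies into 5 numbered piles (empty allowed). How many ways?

Stars and bars: C(n+k-1, k-1) = C(29,4).

Final answer: C(29,4) = 23751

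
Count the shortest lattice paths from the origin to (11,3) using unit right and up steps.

Each path has 11 right steps and 3 up steps in some order (14 steps total).
Choose which 3 of the 14 steps are up: C(14,3).

Final answer: C(14,3) = 364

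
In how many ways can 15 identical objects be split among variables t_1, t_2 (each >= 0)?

Stars and bars with 15 stars and 1 bars:
C(15+2-1, 2-1) = C(16,1).

Final answer: C(16,1) = 16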